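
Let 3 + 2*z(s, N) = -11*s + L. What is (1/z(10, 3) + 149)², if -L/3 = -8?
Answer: 175801081/7921 ≈ 22194.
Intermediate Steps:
L = 24 (L = -3*(-8) = 24)
z(s, N) = 21/2 - 11*s/2 (z(s, N) = -3/2 + (-11*s + 24)/2 = -3/2 + (24 - 11*s)/2 = -3/2 + (12 - 11*s/2) = 21/2 - 11*s/2)
(1/z(10, 3) + 149)² = (1/(21/2 - 11/2*10) + 149)² = (1/(21/2 - 55) + 149)² = (1/(-89/2) + 149)² = (-2/89 + 149)² = (13259/89)² = 175801081/7921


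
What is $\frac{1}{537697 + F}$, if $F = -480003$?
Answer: $\frac{1}{57694} \approx 1.7333 \cdot 10^{-5}$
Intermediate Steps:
$\frac{1}{537697 + F} = \frac{1}{537697 - 480003} = \frac{1}{57694}$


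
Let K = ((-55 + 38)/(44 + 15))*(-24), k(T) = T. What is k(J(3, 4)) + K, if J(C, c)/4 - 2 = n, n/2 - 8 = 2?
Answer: 5600/59 ≈ 94.915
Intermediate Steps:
n = 20 (n = 16 + 2*2 = 16 + 4 = 20)
J(C, c) = 88 (J(C, c) = 8 + 4*20 = 8 + 80 = 88)
K = 408/59 (K = -17/59*(-24) = 408/59 ≈ 6.9153)
k(J(3, 4)) + K = 88 + 408/59 = 5600/59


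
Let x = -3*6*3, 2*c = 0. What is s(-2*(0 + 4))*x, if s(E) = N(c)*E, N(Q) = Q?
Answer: 0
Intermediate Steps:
c = 0 (c = (½)*0 = 0)
s(E) = 0 (s(E) = 0*E = 0)
x = -54 (x = -18*3 = -54)
s(-2*(0 + 4))*x = 0*(-54) = 0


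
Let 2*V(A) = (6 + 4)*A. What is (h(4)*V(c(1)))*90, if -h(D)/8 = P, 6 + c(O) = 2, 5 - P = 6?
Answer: -14400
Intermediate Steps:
P = -1 (P = 5 - 1*6 = 5 - 6 = -1)
c(O) = -4 (c(O) = -6 + 2 = -4)
h(D) = 8 (h(D) = -8*(-1) = 8)
V(A) = 5*A (V(A) = ((6 + 4)*A)/2 = (10*A)/2 = 5*A)
(h(4)*V(c(1)))*90 = (8*(5*(-4)))*90 = (8*(-20))*90 = -160*90 = -14400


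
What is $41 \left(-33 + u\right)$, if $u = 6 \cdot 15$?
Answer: $2337$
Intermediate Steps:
$u = 90$
$41 \left(-33 + u\right) = 41 \left(-33 + 90\right) = 41 \cdot 57 = 2337$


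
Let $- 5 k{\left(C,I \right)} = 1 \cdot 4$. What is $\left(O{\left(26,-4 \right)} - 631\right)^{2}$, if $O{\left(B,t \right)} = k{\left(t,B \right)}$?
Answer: $\frac{9979281}{25} \approx 3.9917 \cdot 10^{5}$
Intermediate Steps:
$k{\left(C,I \right)} = - \frac{4}{5}$ ($k{\left(C,I \right)} = - \frac{1 \cdot 4}{5} = \left(- \frac{1}{5}\right) 4 = - \frac{4}{5}$)
$O{\left(B,t \right)} = - \frac{4}{5}$
$\left(O{\left(26,-4 \right)} - 631\right)^{2} = \left(- \frac{4}{5} - 631\right)^{2} = \left(- \frac{3159}{5}\right)^{2} = \frac{9979281}{25}$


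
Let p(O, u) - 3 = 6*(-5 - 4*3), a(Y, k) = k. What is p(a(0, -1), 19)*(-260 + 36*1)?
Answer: 22176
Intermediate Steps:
p(O, u) = -99 (p(O, u) = 3 + 6*(-5 - 4*3) = 3 + 6*(-5 - 12) = 3 + 6*(-17) = 3 - 102 = -99)
p(a(0, -1), 19)*(-260 + 36*1) = -99*(-260 + 36*1) = -99*(-260 + 36) = -99*(-224) = 22176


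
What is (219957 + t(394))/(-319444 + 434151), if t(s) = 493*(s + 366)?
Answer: 594637/114707 ≈ 5.1840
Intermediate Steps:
t(s) = 180438 + 493*s (t(s) = 493*(366 + s) = 180438 + 493*s)
(219957 + t(394))/(-319444 + 434151) = (219957 + (180438 + 493*394))/(-319444 + 434151) = (219957 + (180438 + 194242))/114707 = (219957 + 374680)*(1/114707) = 594637*(1/114707) = 594637/114707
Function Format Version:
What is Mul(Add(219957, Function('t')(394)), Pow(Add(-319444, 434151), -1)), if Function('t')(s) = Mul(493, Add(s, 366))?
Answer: Rational(594637, 114707) ≈ 5.1840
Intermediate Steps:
Function('t')(s) = Add(180438, Mul(493, s)) (Function('t')(s) = Mul(493, Add(366, s)) = Add(180438, Mul(493, s)))
Mul(Add(219957, Function('t')(394)), Pow(Add(-319444, 434151), -1)) = Mul(Add(219957, Add(180438, Mul(493, 394))), Pow(Add(-319444, 434151), -1)) = Mul(Add(219957, Add(180438, 194242)), Pow(114707, -1)) = Mul(Add(219957, 374680), Rational(1, 114707)) = Mul(594637, Rational(1, 114707)) = Rational(594637, 114707)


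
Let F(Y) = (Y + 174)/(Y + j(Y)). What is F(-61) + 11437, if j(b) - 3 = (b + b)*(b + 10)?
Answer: 70497781/6164 ≈ 11437.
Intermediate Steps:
j(b) = 3 + 2*b*(10 + b) (j(b) = 3 + (b + b)*(b + 10) = 3 + (2*b)*(10 + b) = 3 + 2*b*(10 + b))
F(Y) = (174 + Y)/(3 + 2*Y² + 21*Y) (F(Y) = (Y + 174)/(Y + (3 + 2*Y² + 20*Y)) = (174 + Y)/(3 + 2*Y² + 21*Y))
F(-61) + 11437 = (174 - 61)/(3 + 2*(-61)² + 21*(-61)) + 11437 = 113/(3 + 2*3721 - 1281) + 11437 = 113/(3 + 7442 - 1281) + 11437 = 113/6164 + 11437 = 70497781/6164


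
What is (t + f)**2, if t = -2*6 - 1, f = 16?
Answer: 9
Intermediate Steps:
t = -13 (t = -12 - 1 = -13)
(t + f)**2 = (-13 + 16)**2 = 3**2 = 9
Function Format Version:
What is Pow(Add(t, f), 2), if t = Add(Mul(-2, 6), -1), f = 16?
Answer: 9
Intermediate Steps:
t = -13 (t = Add(-12, -1) = -13)
Pow(Add(t, f), 2) = Pow(Add(-13, 16), 2) = Pow(3, 2) = 9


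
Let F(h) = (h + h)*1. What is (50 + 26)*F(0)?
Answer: 0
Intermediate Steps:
F(h) = 2*h (F(h) = (2*h)*1 = 2*h)
(50 + 26)*F(0) = (50 + 26)*(2*0) = 76*0 = 0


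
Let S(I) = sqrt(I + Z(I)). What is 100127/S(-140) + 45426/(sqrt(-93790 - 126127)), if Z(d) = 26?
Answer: I*(-22019629459*sqrt(114) - 5178564*sqrt(219917))/25070538 ≈ -9474.6*I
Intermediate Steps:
S(I) = sqrt(26 + I) (S(I) = sqrt(I + 26) = sqrt(26 + I))
100127/S(-140) + 45426/(sqrt(-93790 - 126127)) = 100127/(sqrt(26 - 140)) + 45426/(sqrt(-93790 - 126127)) = 100127/(sqrt(-114)) + 45426/(sqrt(-219917)) = 100127/((I*sqrt(114))) + 45426/((I*sqrt(219917))) = 100127*(-I*sqrt(114)/114) + 45426*(-I*sqrt(219917)/219917) = -100127*I*sqrt(114)/114 - 45426*I*sqrt(219917)/219917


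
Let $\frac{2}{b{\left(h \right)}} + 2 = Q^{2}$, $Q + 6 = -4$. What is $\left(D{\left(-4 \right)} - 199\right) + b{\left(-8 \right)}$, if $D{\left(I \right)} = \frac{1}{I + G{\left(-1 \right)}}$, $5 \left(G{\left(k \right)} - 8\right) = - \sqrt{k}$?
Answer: $- \frac{3904850}{19649} + \frac{5 i}{401} \approx -198.73 + 0.012469 i$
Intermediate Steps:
$Q = -10$ ($Q = -6 - 4 = -10$)
$b{\left(h \right)} = \frac{1}{49}$ ($b{\left(h \right)} = \frac{2}{-2 + \left(-10\right)^{2}} = \frac{2}{-2 + 100} = \frac{2}{98} = 2 \cdot \frac{1}{98} = \frac{1}{49}$)
$G{\left(k \right)} = 8 - \frac{\sqrt{k}}{5}$ ($G{\left(k \right)} = 8 + \frac{\left(-1\right) \sqrt{k}}{5} = 8 - \frac{\sqrt{k}}{5}$)
$D{\left(I \right)} = \frac{1}{8 + I - \frac{i}{5}}$ ($D{\left(I \right)} = \frac{1}{I + \left(8 - \frac{\sqrt{-1}}{5}\right)} = \frac{1}{I + \left(8 - \frac{i}{5}\right)} = \frac{1}{8 + I - \frac{i}{5}}$)
$\left(D{\left(-4 \right)} - 199\right) + b{\left(-8 \right)} = \left(\frac{5}{40 - i + 5 \left(-4\right)} - 199\right) + \frac{1}{49} = \left(\frac{5}{40 - i - 20} - 199\right) + \frac{1}{49} = \left(\frac{5}{20 - i} - 199\right) + \frac{1}{49} = \left(5 \frac{20 + i}{401} - 199\right) + \frac{1}{49} = \left(\frac{5 \left(20 + i\right)}{401} - 199\right) + \frac{1}{49} = \left(-199 + \frac{5 \left(20 + i\right)}{401}\right) + \frac{1}{49} = - \frac{9750}{49} + \frac{5 \left(20 + i\right)}{401}$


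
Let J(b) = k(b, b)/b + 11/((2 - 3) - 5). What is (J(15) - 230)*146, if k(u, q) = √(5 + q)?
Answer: -101543/3 + 292*√5/15 ≈ -33804.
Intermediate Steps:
J(b) = -11/6 + √(5 + b)/b (J(b) = √(5 + b)/b + 11/((2 - 3) - 5) = √(5 + b)/b + 11/(-1 - 5) = √(5 + b)/b + 11/(-6) = √(5 + b)/b + 11*(-⅙) = √(5 + b)/b - 11/6 = -11/6 + √(5 + b)/b)
(J(15) - 230)*146 = ((-11/6 + √(5 + 15)/15) - 230)*146 = ((-11/6 + √20/15) - 230)*146 = ((-11/6 + (2*√5)/15) - 230)*146 = ((-11/6 + 2*√5/15) - 230)*146 = (-1391/6 + 2*√5/15)*146 = -101543/3 + 292*√5/15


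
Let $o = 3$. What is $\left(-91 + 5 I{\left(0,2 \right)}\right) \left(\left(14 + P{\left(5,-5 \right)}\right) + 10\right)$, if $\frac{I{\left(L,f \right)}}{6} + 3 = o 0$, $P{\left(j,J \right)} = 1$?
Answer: $-4525$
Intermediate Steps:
$I{\left(L,f \right)} = -18$ ($I{\left(L,f \right)} = -18 + 6 \cdot 3 \cdot 0 = -18 + 6 \cdot 0 = -18 + 0 = -18$)
$\left(-91 + 5 I{\left(0,2 \right)}\right) \left(\left(14 + P{\left(5,-5 \right)}\right) + 10\right) = \left(-91 + 5 \left(-18\right)\right) \left(\left(14 + 1\right) + 10\right) = \left(-91 - 90\right) \left(15 + 10\right) = \left(-181\right) 25 = -4525$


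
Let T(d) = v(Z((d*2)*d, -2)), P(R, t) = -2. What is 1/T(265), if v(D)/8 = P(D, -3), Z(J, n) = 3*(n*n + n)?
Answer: -1/16 ≈ -0.062500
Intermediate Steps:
Z(J, n) = 3*n + 3*n**2 (Z(J, n) = 3*(n**2 + n) = 3*(n + n**2) = 3*n + 3*n**2)
v(D) = -16 (v(D) = 8*(-2) = -16)
T(d) = -16
1/T(265) = 1/(-16) = -1/16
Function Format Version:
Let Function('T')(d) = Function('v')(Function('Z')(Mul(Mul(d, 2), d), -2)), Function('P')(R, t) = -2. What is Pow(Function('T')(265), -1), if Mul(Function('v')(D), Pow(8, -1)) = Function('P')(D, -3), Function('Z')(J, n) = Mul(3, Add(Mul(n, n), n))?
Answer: Rational(-1, 16) ≈ -0.062500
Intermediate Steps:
Function('Z')(J, n) = Add(Mul(3, n), Mul(3, Pow(n, 2))) (Function('Z')(J, n) = Mul(3, Add(Pow(n, 2), n)) = Mul(3, Add(n, Pow(n, 2))) = Add(Mul(3, n), Mul(3, Pow(n, 2))))
Function('v')(D) = -16 (Function('v')(D) = Mul(8, -2) = -16)
Function('T')(d) = -16
Pow(Function('T')(265), -1) = Pow(-16, -1) = Rational(-1, 16)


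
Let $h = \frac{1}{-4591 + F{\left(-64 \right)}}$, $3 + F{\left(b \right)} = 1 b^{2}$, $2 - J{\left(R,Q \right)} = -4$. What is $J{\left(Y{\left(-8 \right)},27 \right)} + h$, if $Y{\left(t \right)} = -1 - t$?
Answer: $\frac{2987}{498} \approx 5.998$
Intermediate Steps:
$J{\left(R,Q \right)} = 6$ ($J{\left(R,Q \right)} = 2 - -4 = 2 + 4 = 6$)
$F{\left(b \right)} = -3 + b^{2}$ ($F{\left(b \right)} = -3 + 1 b^{2} = -3 + b^{2}$)
$h = - \frac{1}{498}$ ($h = \frac{1}{-4591 - \left(3 - \left(-64\right)^{2}\right)} = \frac{1}{-4591 + \left(-3 + 4096\right)} = \frac{1}{-4591 + 4093} = \frac{1}{-498} = - \frac{1}{498} \approx -0.002008$)
$J{\left(Y{\left(-8 \right)},27 \right)} + h = 6 - \frac{1}{498} = \frac{2987}{498}$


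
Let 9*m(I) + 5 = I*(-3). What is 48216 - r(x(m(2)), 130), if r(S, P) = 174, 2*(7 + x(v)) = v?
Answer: 48042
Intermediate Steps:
m(I) = -5/9 - I/3 (m(I) = -5/9 + (I*(-3))/9 = -5/9 + (-3*I)/9 = -5/9 - I/3)
x(v) = -7 + v/2
48216 - r(x(m(2)), 130) = 48216 - 1*174 = 48216 - 174 = 48042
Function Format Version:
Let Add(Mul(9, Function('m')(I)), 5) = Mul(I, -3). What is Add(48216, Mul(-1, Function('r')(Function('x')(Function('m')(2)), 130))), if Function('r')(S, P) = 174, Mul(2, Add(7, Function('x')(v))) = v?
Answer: 48042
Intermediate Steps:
Function('m')(I) = Add(Rational(-5, 9), Mul(Rational(-1, 3), I)) (Function('m')(I) = Add(Rational(-5, 9), Mul(Rational(1, 9), Mul(I, -3))) = Add(Rational(-5, 9), Mul(Rational(1, 9), Mul(-3, I))) = Add(Rational(-5, 9), Mul(Rational(-1, 3), I)))
Function('x')(v) = Add(-7, Mul(Rational(1, 2), v))
Add(48216, Mul(-1, Function('r')(Function('x')(Function('m')(2)), 130))) = Add(48216, Mul(-1, 174)) = Add(48216, -174) = 48042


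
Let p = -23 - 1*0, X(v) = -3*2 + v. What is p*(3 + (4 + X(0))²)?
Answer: -161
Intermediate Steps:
X(v) = -6 + v
p = -23 (p = -23 + 0 = -23)
p*(3 + (4 + X(0))²) = -23*(3 + (4 + (-6 + 0))²) = -23*(3 + (4 - 6)²) = -23*(3 + (-2)²) = -23*(3 + 4) = -23*7 = -161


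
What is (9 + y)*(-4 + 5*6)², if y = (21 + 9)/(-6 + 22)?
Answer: 14703/2 ≈ 7351.5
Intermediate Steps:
y = 15/8 (y = 30/16 = 30*(1/16) = 15/8 ≈ 1.8750)
(9 + y)*(-4 + 5*6)² = (9 + 15/8)*(-4 + 5*6)² = 87*(-4 + 30)²/8 = (87/8)*26² = (87/8)*676 = 14703/2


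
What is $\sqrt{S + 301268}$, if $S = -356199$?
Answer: $i \sqrt{54931} \approx 234.37 i$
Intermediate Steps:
$\sqrt{S + 301268} = \sqrt{-356199 + 301268} = \sqrt{-54931} = i \sqrt{54931}$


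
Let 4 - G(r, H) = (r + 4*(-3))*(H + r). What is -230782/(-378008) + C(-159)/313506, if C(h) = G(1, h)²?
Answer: 33581371215/3291882668 ≈ 10.201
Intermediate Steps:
G(r, H) = 4 - (-12 + r)*(H + r) (G(r, H) = 4 - (r + 4*(-3))*(H + r) = 4 - (r - 12)*(H + r) = 4 - (-12 + r)*(H + r))
C(h) = (15 + 11*h)² (C(h) = (4 - 1*1² + 12*h + 12*1 - 1*h*1)² = (4 - 1*1 + 12*h + 12 - h)² = (4 - 1 + 12*h + 12 - h)² = (15 + 11*h)²)
-230782/(-378008) + C(-159)/313506 = -230782/(-378008) + (15 + 11*(-159))²/313506 = -230782*(-1/378008) + (15 - 1749)²*(1/313506) = 115391/189004 + (-1734)²*(1/313506) = 115391/189004 + 3006756*(1/313506) = 115391/189004 + 167042/17417 = 33581371215/3291882668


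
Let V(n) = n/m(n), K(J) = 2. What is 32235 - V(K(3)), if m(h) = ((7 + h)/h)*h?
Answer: 290113/9 ≈ 32235.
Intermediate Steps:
m(h) = 7 + h (m(h) = ((7 + h)/h)*h = 7 + h)
V(n) = n/(7 + n)
32235 - V(K(3)) = 32235 - 2/(7 + 2) = 32235 - 2/9 = 290113/9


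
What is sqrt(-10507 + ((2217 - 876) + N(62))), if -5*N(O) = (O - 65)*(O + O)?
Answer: I*sqrt(227290)/5 ≈ 95.35*I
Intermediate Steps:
N(O) = -2*O*(-65 + O)/5 (N(O) = -(O - 65)*(O + O)/5 = -(-65 + O)*2*O/5 = -2*O*(-65 + O)/5)
sqrt(-10507 + ((2217 - 876) + N(62))) = sqrt(-10507 + ((2217 - 876) + (2/5)*62*(65 - 1*62))) = sqrt(-10507 + (1341 + (2/5)*62*(65 - 62))) = sqrt(-10507 + (1341 + (2/5)*62*3)) = sqrt(-10507 + (1341 + 372/5)) = sqrt(-10507 + 7077/5) = sqrt(-45458/5) = I*sqrt(227290)/5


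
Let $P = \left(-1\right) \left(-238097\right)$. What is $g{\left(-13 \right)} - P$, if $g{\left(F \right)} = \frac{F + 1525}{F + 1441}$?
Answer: $- \frac{4047631}{17} \approx -2.381 \cdot 10^{5}$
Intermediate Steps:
$g{\left(F \right)} = \frac{1525 + F}{1441 + F}$
$P = 238097$
$g{\left(-13 \right)} - P = \frac{1525 - 13}{1441 - 13} - 238097 = \frac{1}{1428} \cdot 1512 - 238097 = \frac{18}{17} - 238097 = - \frac{4047631}{17}$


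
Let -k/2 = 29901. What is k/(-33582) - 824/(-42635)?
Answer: 429554973/238628095 ≈ 1.8001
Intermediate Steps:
k = -59802 (k = -2*29901 = -59802)
k/(-33582) - 824/(-42635) = -59802/(-33582) - 824/(-42635) = -59802*(-1/33582) - 824*(-1/42635) = 9967/5597 + 824/42635 = 429554973/238628095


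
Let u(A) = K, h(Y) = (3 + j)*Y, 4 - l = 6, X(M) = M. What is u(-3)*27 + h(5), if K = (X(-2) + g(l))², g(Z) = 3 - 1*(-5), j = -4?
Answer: 967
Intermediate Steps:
l = -2 (l = 4 - 1*6 = 4 - 6 = -2)
g(Z) = 8 (g(Z) = 3 + 5 = 8)
K = 36 (K = (-2 + 8)² = 6² = 36)
h(Y) = -Y (h(Y) = (3 - 4)*Y = -Y)
u(A) = 36
u(-3)*27 + h(5) = 36*27 - 1*5 = 972 - 5 = 967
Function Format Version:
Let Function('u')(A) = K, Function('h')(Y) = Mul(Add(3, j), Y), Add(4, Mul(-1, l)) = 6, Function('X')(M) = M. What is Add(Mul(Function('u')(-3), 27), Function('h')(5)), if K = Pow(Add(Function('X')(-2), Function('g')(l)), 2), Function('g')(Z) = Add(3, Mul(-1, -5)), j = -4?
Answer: 967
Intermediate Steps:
l = -2 (l = Add(4, Mul(-1, 6)) = Add(4, -6) = -2)
Function('g')(Z) = 8 (Function('g')(Z) = Add(3, 5) = 8)
K = 36 (K = Pow(Add(-2, 8), 2) = Pow(6, 2) = 36)
Function('h')(Y) = Mul(-1, Y) (Function('h')(Y) = Mul(Add(3, -4), Y) = Mul(-1, Y))
Function('u')(A) = 36
Add(Mul(Function('u')(-3), 27), Function('h')(5)) = Add(Mul(36, 27), Mul(-1, 5)) = Add(972, -5) = 967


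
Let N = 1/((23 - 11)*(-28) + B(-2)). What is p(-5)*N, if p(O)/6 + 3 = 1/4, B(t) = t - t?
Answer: 11/224 ≈ 0.049107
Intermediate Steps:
B(t) = 0
N = -1/336 (N = 1/((23 - 11)*(-28) + 0) = 1/(12*(-28) + 0) = 1/(-336 + 0) = 1/(-336) = -1/336 ≈ -0.0029762)
p(O) = -33/2 (p(O) = -18 + 6/4 = -18 + 6*(¼) = -18 + 3/2 = -33/2)
p(-5)*N = -33/2*(-1/336) = 11/224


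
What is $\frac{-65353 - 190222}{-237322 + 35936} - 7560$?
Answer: $- \frac{1522222585}{201386} \approx -7558.7$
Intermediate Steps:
$\frac{-65353 - 190222}{-237322 + 35936} - 7560 = - \frac{255575}{-201386} - 7560 = \left(-255575\right) \left(- \frac{1}{201386}\right) - 7560 = \frac{255575}{201386} - 7560 = - \frac{1522222585}{201386}$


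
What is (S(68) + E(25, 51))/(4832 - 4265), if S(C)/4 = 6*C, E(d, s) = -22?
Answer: 230/81 ≈ 2.8395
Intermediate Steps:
S(C) = 24*C (S(C) = 4*(6*C) = 24*C)
(S(68) + E(25, 51))/(4832 - 4265) = (24*68 - 22)/(4832 - 4265) = (1632 - 22)/567 = 1610*(1/567) = 230/81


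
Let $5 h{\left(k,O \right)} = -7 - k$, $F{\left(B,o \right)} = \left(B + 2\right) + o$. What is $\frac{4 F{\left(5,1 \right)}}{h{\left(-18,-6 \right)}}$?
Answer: $\frac{160}{11} \approx 14.545$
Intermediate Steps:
$F{\left(B,o \right)} = 2 + B + o$ ($F{\left(B,o \right)} = \left(2 + B\right) + o = 2 + B + o$)
$h{\left(k,O \right)} = - \frac{7}{5} - \frac{k}{5}$ ($h{\left(k,O \right)} = \frac{-7 - k}{5} = - \frac{7}{5} - \frac{k}{5}$)
$\frac{4 F{\left(5,1 \right)}}{h{\left(-18,-6 \right)}} = \frac{4 \left(2 + 5 + 1\right)}{- \frac{7}{5} - - \frac{18}{5}} = \frac{4 \cdot 8}{- \frac{7}{5} + \frac{18}{5}} = \frac{1}{\frac{11}{5}} \cdot 32 = \frac{5}{11} \cdot 32 = \frac{160}{11}$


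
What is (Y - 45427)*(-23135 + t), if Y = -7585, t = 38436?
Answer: -811136612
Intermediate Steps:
(Y - 45427)*(-23135 + t) = (-7585 - 45427)*(-23135 + 38436) = -53012*15301 = -811136612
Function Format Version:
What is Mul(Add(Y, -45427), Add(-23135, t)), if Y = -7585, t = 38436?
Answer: -811136612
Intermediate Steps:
Mul(Add(Y, -45427), Add(-23135, t)) = Mul(Add(-7585, -45427), Add(-23135, 38436)) = Mul(-53012, 15301) = -811136612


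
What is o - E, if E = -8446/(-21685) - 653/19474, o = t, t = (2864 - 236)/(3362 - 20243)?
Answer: -1215763588513/2376246593630 ≈ -0.51163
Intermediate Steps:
t = -876/5627 (t = 2628/(-16881) = 2628*(-1/16881) = -876/5627 ≈ -0.15568)
o = -876/5627 ≈ -0.15568
E = 150317099/422293690 (E = -8446*(-1/21685) - 653*1/19474 = 8446/21685 - 653/19474 = 150317099/422293690 ≈ 0.35595)
o - E = -876/5627 - 1*150317099/422293690 = -876/5627 - 150317099/422293690 = -1215763588513/2376246593630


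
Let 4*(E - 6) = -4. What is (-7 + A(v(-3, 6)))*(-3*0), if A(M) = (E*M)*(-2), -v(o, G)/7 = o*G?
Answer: 0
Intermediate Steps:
v(o, G) = -7*G*o (v(o, G) = -7*o*G = -7*G*o)
E = 5 (E = 6 + (¼)*(-4) = 6 - 1 = 5)
A(M) = -10*M (A(M) = (5*M)*(-2) = -10*M)
(-7 + A(v(-3, 6)))*(-3*0) = (-7 - (-70)*6*(-3))*(-3*0) = (-7 - 10*126)*0 = (-7 - 1260)*0 = -1267*0 = 0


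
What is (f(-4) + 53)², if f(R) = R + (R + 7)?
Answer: 2704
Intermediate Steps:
f(R) = 7 + 2*R (f(R) = R + (7 + R) = 7 + 2*R)
(f(-4) + 53)² = ((7 + 2*(-4)) + 53)² = ((7 - 8) + 53)² = (-1 + 53)² = 52² = 2704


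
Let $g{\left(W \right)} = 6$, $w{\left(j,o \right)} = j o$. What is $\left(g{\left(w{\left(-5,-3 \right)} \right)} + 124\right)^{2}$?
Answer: $16900$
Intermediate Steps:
$\left(g{\left(w{\left(-5,-3 \right)} \right)} + 124\right)^{2} = \left(6 + 124\right)^{2} = 130^{2} = 16900$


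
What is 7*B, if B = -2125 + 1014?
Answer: -7777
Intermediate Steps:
B = -1111
7*B = 7*(-1111) = -7777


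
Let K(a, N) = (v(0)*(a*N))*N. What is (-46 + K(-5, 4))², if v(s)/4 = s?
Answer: 2116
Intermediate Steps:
v(s) = 4*s
K(a, N) = 0 (K(a, N) = ((4*0)*(a*N))*N = (0*(N*a))*N = 0*N = 0)
(-46 + K(-5, 4))² = (-46 + 0)² = (-46)² = 2116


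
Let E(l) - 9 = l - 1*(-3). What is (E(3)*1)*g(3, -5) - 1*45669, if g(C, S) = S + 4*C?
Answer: -45564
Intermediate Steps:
E(l) = 12 + l (E(l) = 9 + (l - 1*(-3)) = 9 + (l + 3) = 9 + (3 + l) = 12 + l)
(E(3)*1)*g(3, -5) - 1*45669 = ((12 + 3)*1)*(-5 + 4*3) - 1*45669 = (15*1)*(-5 + 12) - 45669 = 15*7 - 45669 = 105 - 45669 = -45564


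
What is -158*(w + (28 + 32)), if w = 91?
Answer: -23858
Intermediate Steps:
-158*(w + (28 + 32)) = -158*(91 + (28 + 32)) = -158*(91 + 60) = -158*151 = -23858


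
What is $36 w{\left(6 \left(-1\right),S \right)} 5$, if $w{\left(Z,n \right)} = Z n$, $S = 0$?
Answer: $0$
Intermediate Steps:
$36 w{\left(6 \left(-1\right),S \right)} 5 = 36 \cdot 6 \left(-1\right) 0 \cdot 5 = 36 \left(\left(-6\right) 0\right) 5 = 36 \cdot 0 \cdot 5 = 0 \cdot 5 = 0$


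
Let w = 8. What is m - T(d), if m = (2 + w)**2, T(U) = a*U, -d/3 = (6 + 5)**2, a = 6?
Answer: 2278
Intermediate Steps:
d = -363 (d = -3*(6 + 5)**2 = -3*11**2 = -3*121 = -363)
T(U) = 6*U
m = 100 (m = (2 + 8)**2 = 10**2 = 100)
m - T(d) = 100 - 6*(-363) = 100 - 1*(-2178) = 100 + 2178 = 2278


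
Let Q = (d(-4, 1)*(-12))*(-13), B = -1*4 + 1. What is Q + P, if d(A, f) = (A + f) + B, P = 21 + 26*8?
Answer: -707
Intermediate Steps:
P = 229 (P = 21 + 208 = 229)
B = -3 (B = -4 + 1 = -3)
d(A, f) = -3 + A + f (d(A, f) = (A + f) - 3 = -3 + A + f)
Q = -936 (Q = ((-3 - 4 + 1)*(-12))*(-13) = -6*(-12)*(-13) = 72*(-13) = -936)
Q + P = -936 + 229 = -707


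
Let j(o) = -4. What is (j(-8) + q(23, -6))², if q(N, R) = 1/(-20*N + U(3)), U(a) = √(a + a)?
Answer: 358565605451/22386010418 + 423418*√6/11193005209 ≈ 16.017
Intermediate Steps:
U(a) = √2*√a (U(a) = √(2*a) = √2*√a)
q(N, R) = 1/(√6 - 20*N) (q(N, R) = 1/(-20*N + √2*√3) = 1/(-20*N + √6) = 1/(√6 - 20*N))
(j(-8) + q(23, -6))² = (-4 - 1/(-√6 + 20*23))² = (-4 - 1/(-√6 + 460))² = (-4 - 1/(460 - √6))²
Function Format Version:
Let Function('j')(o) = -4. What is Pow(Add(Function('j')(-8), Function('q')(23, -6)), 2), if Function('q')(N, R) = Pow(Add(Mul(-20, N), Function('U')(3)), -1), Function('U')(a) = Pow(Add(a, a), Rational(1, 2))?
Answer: Add(Rational(358565605451, 22386010418), Mul(Rational(423418, 11193005209), Pow(6, Rational(1, 2)))) ≈ 16.017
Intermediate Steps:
Function('U')(a) = Mul(Pow(2, Rational(1, 2)), Pow(a, Rational(1, 2))) (Function('U')(a) = Pow(Mul(2, a), Rational(1, 2)) = Mul(Pow(2, Rational(1, 2)), Pow(a, Rational(1, 2))))
Function('q')(N, R) = Pow(Add(Pow(6, Rational(1, 2)), Mul(-20, N)), -1) (Function('q')(N, R) = Pow(Add(Mul(-20, N), Mul(Pow(2, Rational(1, 2)), Pow(3, Rational(1, 2)))), -1) = Pow(Add(Mul(-20, N), Pow(6, Rational(1, 2))), -1) = Pow(Add(Pow(6, Rational(1, 2)), Mul(-20, N)), -1))
Pow(Add(Function('j')(-8), Function('q')(23, -6)), 2) = Pow(Add(-4, Mul(-1, Pow(Add(Mul(-1, Pow(6, Rational(1, 2))), Mul(20, 23)), -1))), 2) = Pow(Add(-4, Mul(-1, Pow(Add(Mul(-1, Pow(6, Rational(1, 2))), 460), -1))), 2) = Pow(Add(-4, Mul(-1, Pow(Add(460, Mul(-1, Pow(6, Rational(1, 2)))), -1))), 2)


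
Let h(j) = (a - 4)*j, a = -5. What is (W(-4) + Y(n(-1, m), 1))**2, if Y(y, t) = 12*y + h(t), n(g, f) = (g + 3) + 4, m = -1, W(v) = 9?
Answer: 5184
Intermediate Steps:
n(g, f) = 7 + g (n(g, f) = (3 + g) + 4 = 7 + g)
h(j) = -9*j (h(j) = (-5 - 4)*j = -9*j)
Y(y, t) = -9*t + 12*y (Y(y, t) = 12*y - 9*t = -9*t + 12*y)
(W(-4) + Y(n(-1, m), 1))**2 = (9 + (-9*1 + 12*(7 - 1)))**2 = (9 + (-9 + 12*6))**2 = (9 + (-9 + 72))**2 = (9 + 63)**2 = 72**2 = 5184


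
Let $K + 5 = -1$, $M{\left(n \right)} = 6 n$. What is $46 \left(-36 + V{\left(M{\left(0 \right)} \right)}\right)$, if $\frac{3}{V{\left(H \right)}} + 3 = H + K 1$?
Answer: $- \frac{5014}{3} \approx -1671.3$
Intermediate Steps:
$K = -6$ ($K = -5 - 1 = -6$)
$V{\left(H \right)} = \frac{3}{-9 + H}$ ($V{\left(H \right)} = \frac{3}{-3 + \left(H - 6\right)} = \frac{3}{-3 + \left(-6 + H\right)} = \frac{3}{-9 + H}$)
$46 \left(-36 + V{\left(M{\left(0 \right)} \right)}\right) = 46 \left(-36 + \frac{3}{-9 + 6 \cdot 0}\right) = 46 \left(-36 + \frac{3}{-9 + 0}\right) = 46 \left(-36 + \frac{3}{-9}\right) = 46 \left(-36 + 3 \left(- \frac{1}{9}\right)\right) = 46 \left(-36 - \frac{1}{3}\right) = 46 \left(- \frac{109}{3}\right) = - \frac{5014}{3}$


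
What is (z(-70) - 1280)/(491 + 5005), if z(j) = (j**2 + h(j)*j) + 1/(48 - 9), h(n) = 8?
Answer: 119341/214344 ≈ 0.55677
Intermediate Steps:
z(j) = 1/39 + j**2 + 8*j (z(j) = (j**2 + 8*j) + 1/(48 - 9) = (j**2 + 8*j) + 1/39 = 1/39 + j**2 + 8*j)
(z(-70) - 1280)/(491 + 5005) = ((1/39 + (-70)**2 + 8*(-70)) - 1280)/(491 + 5005) = ((1/39 + 4900 - 560) - 1280)/5496 = (169261/39 - 1280)*(1/5496) = (119341/39)*(1/5496) = 119341/214344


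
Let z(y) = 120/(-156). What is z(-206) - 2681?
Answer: -34863/13 ≈ -2681.8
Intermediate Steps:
z(y) = -10/13 (z(y) = 120*(-1/156) = -10/13)
z(-206) - 2681 = -10/13 - 2681 = -34863/13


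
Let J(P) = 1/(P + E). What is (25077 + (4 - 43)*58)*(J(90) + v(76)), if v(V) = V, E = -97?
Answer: 12114765/7 ≈ 1.7307e+6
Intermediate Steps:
J(P) = 1/(-97 + P) (J(P) = 1/(P - 97) = 1/(-97 + P))
(25077 + (4 - 43)*58)*(J(90) + v(76)) = (25077 + (4 - 43)*58)*(1/(-97 + 90) + 76) = (25077 - 39*58)*(1/(-7) + 76) = (25077 - 2262)*(-⅐ + 76) = 22815*(531/7) = 12114765/7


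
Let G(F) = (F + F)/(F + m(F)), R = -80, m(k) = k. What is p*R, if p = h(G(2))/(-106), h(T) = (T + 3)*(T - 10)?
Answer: -1440/53 ≈ -27.170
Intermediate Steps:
G(F) = 1 (G(F) = (F + F)/(F + F) = (2*F)/((2*F)) = (2*F)*(1/(2*F)) = 1)
h(T) = (-10 + T)*(3 + T) (h(T) = (3 + T)*(-10 + T) = (-10 + T)*(3 + T))
p = 18/53 (p = (-30 + 1² - 7*1)/(-106) = (-30 + 1 - 7)*(-1/106) = -36*(-1/106) = 18/53 ≈ 0.33962)
p*R = (18/53)*(-80) = -1440/53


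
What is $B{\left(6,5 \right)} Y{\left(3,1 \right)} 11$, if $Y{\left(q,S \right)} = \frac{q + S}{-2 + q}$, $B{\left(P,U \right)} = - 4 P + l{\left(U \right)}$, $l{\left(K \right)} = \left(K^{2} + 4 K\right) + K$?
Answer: $1144$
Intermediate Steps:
$l{\left(K \right)} = K^{2} + 5 K$
$B{\left(P,U \right)} = - 4 P + U \left(5 + U\right)$
$Y{\left(q,S \right)} = \frac{S + q}{-2 + q}$
$B{\left(6,5 \right)} Y{\left(3,1 \right)} 11 = \left(\left(-4\right) 6 + 5 \left(5 + 5\right)\right) \frac{1 + 3}{-2 + 3} \cdot 11 = \left(-24 + 5 \cdot 10\right) 1^{-1} \cdot 4 \cdot 11 = \left(-24 + 50\right) 1 \cdot 4 \cdot 11 = 26 \cdot 4 \cdot 11 = 104 \cdot 11 = 1144$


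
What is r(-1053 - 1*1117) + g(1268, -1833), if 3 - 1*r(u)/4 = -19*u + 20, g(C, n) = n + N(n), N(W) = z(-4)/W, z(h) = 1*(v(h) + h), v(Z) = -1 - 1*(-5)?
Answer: -166821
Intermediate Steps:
v(Z) = 4 (v(Z) = -1 + 5 = 4)
z(h) = 4 + h (z(h) = 1*(4 + h) = 4 + h)
N(W) = 0 (N(W) = (4 - 4)/W = 0/W = 0)
g(C, n) = n (g(C, n) = n + 0 = n)
r(u) = -68 + 76*u (r(u) = 12 - 4*(-19*u + 20) = 12 - 4*(20 - 19*u) = 12 + (-80 + 76*u) = -68 + 76*u)
r(-1053 - 1*1117) + g(1268, -1833) = (-68 + 76*(-1053 - 1*1117)) - 1833 = (-68 + 76*(-1053 - 1117)) - 1833 = (-68 + 76*(-2170)) - 1833 = (-68 - 164920) - 1833 = -164988 - 1833 = -166821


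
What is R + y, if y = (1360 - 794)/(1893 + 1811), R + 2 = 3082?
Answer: 5704443/1852 ≈ 3080.2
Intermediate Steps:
R = 3080 (R = -2 + 3082 = 3080)
y = 283/1852 (y = 566/3704 = 566*(1/3704) = 283/1852 ≈ 0.15281)
R + y = 3080 + 283/1852 = 5704443/1852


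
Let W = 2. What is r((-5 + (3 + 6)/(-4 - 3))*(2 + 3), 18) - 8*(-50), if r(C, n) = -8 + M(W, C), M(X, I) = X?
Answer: 394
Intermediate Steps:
r(C, n) = -6 (r(C, n) = -8 + 2 = -6)
r((-5 + (3 + 6)/(-4 - 3))*(2 + 3), 18) - 8*(-50) = -6 - 8*(-50) = -6 + 400 = 394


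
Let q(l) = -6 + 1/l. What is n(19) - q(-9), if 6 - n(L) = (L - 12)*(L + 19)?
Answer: -2285/9 ≈ -253.89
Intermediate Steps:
n(L) = 6 - (-12 + L)*(19 + L) (n(L) = 6 - (L - 12)*(L + 19) = 6 - (-12 + L)*(19 + L))
n(19) - q(-9) = (234 - 1*19**2 - 7*19) - (-6 + 1/(-9)) = (234 - 1*361 - 133) - (-6 - 1/9) = (234 - 361 - 133) - 1*(-55/9) = -260 + 55/9 = -2285/9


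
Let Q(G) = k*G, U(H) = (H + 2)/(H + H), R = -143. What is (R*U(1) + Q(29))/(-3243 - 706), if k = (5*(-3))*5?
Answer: 4779/7898 ≈ 0.60509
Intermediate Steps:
U(H) = (2 + H)/(2*H) (U(H) = (2 + H)/((2*H)) = (2 + H)*(1/(2*H)) = (2 + H)/(2*H))
k = -75 (k = -15*5 = -75)
Q(G) = -75*G
(R*U(1) + Q(29))/(-3243 - 706) = (-143*(2 + 1)/(2*1) - 75*29)/(-3243 - 706) = (-143*3/2 - 2175)/(-3949) = (-143*3/2 - 2175)*(-1/3949) = (-429/2 - 2175)*(-1/3949) = -4779/2*(-1/3949) = 4779/7898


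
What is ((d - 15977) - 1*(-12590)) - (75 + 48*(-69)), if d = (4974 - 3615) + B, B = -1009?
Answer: 200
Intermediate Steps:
d = 350 (d = (4974 - 3615) - 1009 = 1359 - 1009 = 350)
((d - 15977) - 1*(-12590)) - (75 + 48*(-69)) = ((350 - 15977) - 1*(-12590)) - (75 + 48*(-69)) = (-15627 + 12590) - (75 - 3312) = -3037 - 1*(-3237) = -3037 + 3237 = 200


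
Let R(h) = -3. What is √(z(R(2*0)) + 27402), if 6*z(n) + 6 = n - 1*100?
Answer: √985818/6 ≈ 165.48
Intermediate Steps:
z(n) = -53/3 + n/6 (z(n) = -1 + (n - 1*100)/6 = -1 + (n - 100)/6 = -1 + (-100 + n)/6 = -1 + (-50/3 + n/6) = -53/3 + n/6)
√(z(R(2*0)) + 27402) = √((-53/3 + (⅙)*(-3)) + 27402) = √((-53/3 - ½) + 27402) = √(-109/6 + 27402) = √(164303/6) = √985818/6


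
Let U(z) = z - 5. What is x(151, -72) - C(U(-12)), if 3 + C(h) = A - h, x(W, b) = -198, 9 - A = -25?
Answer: -246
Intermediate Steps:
A = 34 (A = 9 - 1*(-25) = 9 + 25 = 34)
U(z) = -5 + z
C(h) = 31 - h (C(h) = -3 + (34 - h) = 31 - h)
x(151, -72) - C(U(-12)) = -198 - (31 - (-5 - 12)) = -198 - (31 - 1*(-17)) = -198 - (31 + 17) = -198 - 1*48 = -198 - 48 = -246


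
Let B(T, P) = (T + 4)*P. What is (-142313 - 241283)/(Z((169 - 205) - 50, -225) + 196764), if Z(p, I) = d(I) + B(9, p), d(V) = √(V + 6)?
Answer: -75049023016/38277357535 + 383596*I*√219/38277357535 ≈ -1.9607 + 0.0001483*I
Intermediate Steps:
B(T, P) = P*(4 + T) (B(T, P) = (4 + T)*P = P*(4 + T))
d(V) = √(6 + V)
Z(p, I) = √(6 + I) + 13*p (Z(p, I) = √(6 + I) + p*(4 + 9) = √(6 + I) + p*13 = √(6 + I) + 13*p)
(-142313 - 241283)/(Z((169 - 205) - 50, -225) + 196764) = (-142313 - 241283)/((√(6 - 225) + 13*((169 - 205) - 50)) + 196764) = -383596/((√(-219) + 13*(-36 - 50)) + 196764) = -383596/((I*√219 + 13*(-86)) + 196764) = -383596/((I*√219 - 1118) + 196764) = -383596/((-1118 + I*√219) + 196764) = -383596/(195646 + I*√219)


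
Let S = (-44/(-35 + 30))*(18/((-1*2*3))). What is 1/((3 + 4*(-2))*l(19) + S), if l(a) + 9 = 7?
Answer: -5/82 ≈ -0.060976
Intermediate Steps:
l(a) = -2 (l(a) = -9 + 7 = -2)
S = -132/5 (S = (-44/(-5))*(18/((-2*3))) = (-44*(-⅕))*(18/(-6)) = 44*(18*(-⅙))/5 = (44/5)*(-3) = -132/5 ≈ -26.400)
1/((3 + 4*(-2))*l(19) + S) = 1/((3 + 4*(-2))*(-2) - 132/5) = 1/((3 - 8)*(-2) - 132/5) = 1/(-5*(-2) - 132/5) = 1/(10 - 132/5) = 1/(-82/5) = -5/82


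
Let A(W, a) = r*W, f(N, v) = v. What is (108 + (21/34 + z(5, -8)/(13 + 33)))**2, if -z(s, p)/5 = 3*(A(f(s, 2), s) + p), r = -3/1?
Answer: 7833843081/611524 ≈ 12810.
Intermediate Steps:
r = -3 (r = -3*1 = -3)
A(W, a) = -3*W
z(s, p) = 90 - 15*p (z(s, p) = -15*(-3*2 + p) = -15*(-6 + p) = -5*(-18 + 3*p) = 90 - 15*p)
(108 + (21/34 + z(5, -8)/(13 + 33)))**2 = (108 + (21/34 + (90 - 15*(-8))/(13 + 33)))**2 = (108 + (21*(1/34) + (90 + 120)/46))**2 = (108 + (21/34 + 210*(1/46)))**2 = (108 + (21/34 + 105/23))**2 = (108 + 4053/782)**2 = (88509/782)**2 = 7833843081/611524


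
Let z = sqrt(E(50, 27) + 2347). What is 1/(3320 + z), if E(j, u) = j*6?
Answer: 3320/11019753 - sqrt(2647)/11019753 ≈ 0.00029661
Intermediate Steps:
E(j, u) = 6*j
z = sqrt(2647) (z = sqrt(6*50 + 2347) = sqrt(300 + 2347) = sqrt(2647) ≈ 51.449)
1/(3320 + z) = 1/(3320 + sqrt(2647))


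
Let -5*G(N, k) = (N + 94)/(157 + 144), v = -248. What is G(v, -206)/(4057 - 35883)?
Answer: -11/3421295 ≈ -3.2152e-6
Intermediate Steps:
G(N, k) = -94/1505 - N/1505 (G(N, k) = -(N + 94)/(5*(157 + 144)) = -(94 + N)/(5*301) = -(94/301 + N/301)/5 = -94/1505 - N/1505)
G(v, -206)/(4057 - 35883) = (-94/1505 - 1/1505*(-248))/(4057 - 35883) = (-94/1505 + 248/1505)/(-31826) = (22/215)*(-1/31826) = -11/3421295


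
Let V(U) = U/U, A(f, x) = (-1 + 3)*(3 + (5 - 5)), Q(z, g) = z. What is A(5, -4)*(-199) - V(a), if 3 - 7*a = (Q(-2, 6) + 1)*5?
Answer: -1195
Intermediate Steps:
A(f, x) = 6 (A(f, x) = 2*(3 + 0) = 2*3 = 6)
a = 8/7 (a = 3/7 - (-2 + 1)*5/7 = 3/7 - (-1)*5/7 = 3/7 - ⅐*(-5) = 3/7 + 5/7 = 8/7 ≈ 1.1429)
V(U) = 1
A(5, -4)*(-199) - V(a) = 6*(-199) - 1*1 = -1194 - 1 = -1195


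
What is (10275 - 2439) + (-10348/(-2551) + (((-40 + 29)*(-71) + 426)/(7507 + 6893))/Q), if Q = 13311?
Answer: 225503819777921/28763035200 ≈ 7840.1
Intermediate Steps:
(10275 - 2439) + (-10348/(-2551) + (((-40 + 29)*(-71) + 426)/(7507 + 6893))/Q) = (10275 - 2439) + (-10348/(-2551) + (((-40 + 29)*(-71) + 426)/(7507 + 6893))/13311) = 7836 + (-10348*(-1/2551) + ((-11*(-71) + 426)/14400)*(1/13311)) = 7836 + (10348/2551 + ((781 + 426)*(1/14400))*(1/13311)) = 7836 + (10348/2551 + (1207*(1/14400))*(1/13311)) = 7836 + (10348/2551 + (1207/14400)*(1/13311)) = 7836 + (10348/2551 + 71/11275200) = 7836 + 116675950721/28763035200 = 225503819777921/28763035200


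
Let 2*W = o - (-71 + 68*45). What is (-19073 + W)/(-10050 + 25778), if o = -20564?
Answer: -61699/31456 ≈ -1.9614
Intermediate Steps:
W = -23553/2 (W = (-20564 - (-71 + 68*45))/2 = (-20564 - (-71 + 3060))/2 = (-20564 - 1*2989)/2 = (-20564 - 2989)/2 = (1/2)*(-23553) = -23553/2 ≈ -11777.)
(-19073 + W)/(-10050 + 25778) = (-19073 - 23553/2)/(-10050 + 25778) = -61699/2/15728 = -61699/2*1/15728 = -61699/31456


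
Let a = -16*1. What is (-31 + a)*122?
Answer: -5734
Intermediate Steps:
a = -16
(-31 + a)*122 = (-31 - 16)*122 = -47*122 = -5734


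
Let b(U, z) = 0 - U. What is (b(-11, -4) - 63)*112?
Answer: -5824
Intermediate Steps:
b(U, z) = -U
(b(-11, -4) - 63)*112 = (-1*(-11) - 63)*112 = (11 - 63)*112 = -52*112 = -5824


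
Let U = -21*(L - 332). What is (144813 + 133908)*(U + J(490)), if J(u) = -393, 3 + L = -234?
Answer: 3220899876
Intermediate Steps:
L = -237 (L = -3 - 234 = -237)
U = 11949 (U = -21*(-237 - 332) = -21*(-569) = 11949)
(144813 + 133908)*(U + J(490)) = (144813 + 133908)*(11949 - 393) = 278721*11556 = 3220899876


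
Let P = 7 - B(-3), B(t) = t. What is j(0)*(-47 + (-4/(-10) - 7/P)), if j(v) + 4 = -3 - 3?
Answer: 473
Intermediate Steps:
j(v) = -10 (j(v) = -4 + (-3 - 3) = -4 - 6 = -10)
P = 10 (P = 7 - 1*(-3) = 7 + 3 = 10)
j(0)*(-47 + (-4/(-10) - 7/P)) = -10*(-47 + (-4/(-10) - 7/10)) = -10*(-47 + (-4*(-1/10) - 7*1/10)) = -10*(-47 + (2/5 - 7/10)) = -10*(-47 - 3/10) = -10*(-473/10) = 473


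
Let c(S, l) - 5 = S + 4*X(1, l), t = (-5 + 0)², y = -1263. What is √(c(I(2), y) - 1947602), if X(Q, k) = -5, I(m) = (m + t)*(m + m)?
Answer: I*√1947509 ≈ 1395.5*I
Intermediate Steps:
t = 25 (t = (-5)² = 25)
I(m) = 2*m*(25 + m) (I(m) = (m + 25)*(m + m) = (25 + m)*(2*m) = 2*m*(25 + m))
c(S, l) = -15 + S (c(S, l) = 5 + (S + 4*(-5)) = 5 + (S - 20) = 5 + (-20 + S) = -15 + S)
√(c(I(2), y) - 1947602) = √((-15 + 2*2*(25 + 2)) - 1947602) = √((-15 + 2*2*27) - 1947602) = √((-15 + 108) - 1947602) = √(93 - 1947602) = √(-1947509) = I*√1947509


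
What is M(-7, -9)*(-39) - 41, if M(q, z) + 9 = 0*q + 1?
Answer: 271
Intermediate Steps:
M(q, z) = -8 (M(q, z) = -9 + (0*q + 1) = -9 + (0 + 1) = -9 + 1 = -8)
M(-7, -9)*(-39) - 41 = -8*(-39) - 41 = 312 - 41 = 271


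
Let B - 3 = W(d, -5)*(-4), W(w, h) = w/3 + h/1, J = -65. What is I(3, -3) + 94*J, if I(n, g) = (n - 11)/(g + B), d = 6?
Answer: -18332/3 ≈ -6110.7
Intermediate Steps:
W(w, h) = h + w/3 (W(w, h) = w*(⅓) + h*1 = w/3 + h = h + w/3)
B = 15 (B = 3 + (-5 + (⅓)*6)*(-4) = 3 + (-5 + 2)*(-4) = 3 - 3*(-4) = 3 + 12 = 15)
I(n, g) = (-11 + n)/(15 + g) (I(n, g) = (n - 11)/(g + 15) = (-11 + n)/(15 + g))
I(3, -3) + 94*J = (-11 + 3)/(15 - 3) + 94*(-65) = -8/12 - 6110 = (1/12)*(-8) - 6110 = -⅔ - 6110 = -18332/3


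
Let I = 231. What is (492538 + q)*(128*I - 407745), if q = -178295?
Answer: -118839475011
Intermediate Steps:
(492538 + q)*(128*I - 407745) = (492538 - 178295)*(128*231 - 407745) = 314243*(29568 - 407745) = 314243*(-378177) = -118839475011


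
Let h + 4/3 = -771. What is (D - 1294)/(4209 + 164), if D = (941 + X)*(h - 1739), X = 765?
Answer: -12856886/13119 ≈ -980.02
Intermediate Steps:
h = -2317/3 (h = -4/3 - 771 = -2317/3 ≈ -772.33)
D = -12853004/3 (D = (941 + 765)*(-2317/3 - 1739) = 1706*(-7534/3) = -12853004/3 ≈ -4.2843e+6)
(D - 1294)/(4209 + 164) = (-12853004/3 - 1294)/(4209 + 164) = -12856886/3/4373 = -12856886/3*1/4373 = -12856886/13119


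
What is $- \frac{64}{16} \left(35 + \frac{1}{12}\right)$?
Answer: $- \frac{421}{3} \approx -140.33$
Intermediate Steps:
$- \frac{64}{16} \left(35 + \frac{1}{12}\right) = \left(-64\right) \frac{1}{16} \left(35 + \frac{1}{12}\right) = \left(-4\right) \frac{421}{12} = - \frac{421}{3}$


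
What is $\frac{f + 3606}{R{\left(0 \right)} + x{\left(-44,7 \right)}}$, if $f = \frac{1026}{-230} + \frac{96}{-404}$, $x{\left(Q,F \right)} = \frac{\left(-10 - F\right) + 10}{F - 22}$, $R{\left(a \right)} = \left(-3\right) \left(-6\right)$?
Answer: $\frac{125487351}{643471} \approx 195.02$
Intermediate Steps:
$R{\left(a \right)} = 18$
$x{\left(Q,F \right)} = - \frac{F}{-22 + F}$ ($x{\left(Q,F \right)} = \frac{\left(-1\right) F}{-22 + F} = - \frac{F}{-22 + F}$)
$f = - \frac{54573}{11615}$ ($f = 1026 \left(- \frac{1}{230}\right) + 96 \left(- \frac{1}{404}\right) = - \frac{513}{115} - \frac{24}{101} = - \frac{54573}{11615} \approx -4.6985$)
$\frac{f + 3606}{R{\left(0 \right)} + x{\left(-44,7 \right)}} = \frac{- \frac{54573}{11615} + 3606}{18 - \frac{7}{-22 + 7}} = \frac{41829117}{11615 \left(18 - \frac{7}{-15}\right)} = \frac{41829117}{11615 \left(18 - 7 \left(- \frac{1}{15}\right)\right)} = \frac{41829117}{11615 \left(18 + \frac{7}{15}\right)} = \frac{41829117}{11615 \cdot \frac{277}{15}} = \frac{41829117}{11615} \cdot \frac{15}{277} = \frac{125487351}{643471}$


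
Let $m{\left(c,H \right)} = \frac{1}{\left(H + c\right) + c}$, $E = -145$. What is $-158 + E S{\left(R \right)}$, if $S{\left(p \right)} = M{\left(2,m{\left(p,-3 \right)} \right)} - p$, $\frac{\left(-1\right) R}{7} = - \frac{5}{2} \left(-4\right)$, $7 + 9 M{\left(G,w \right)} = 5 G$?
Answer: $- \frac{31069}{3} \approx -10356.0$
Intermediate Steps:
$m{\left(c,H \right)} = \frac{1}{H + 2 c}$
$M{\left(G,w \right)} = - \frac{7}{9} + \frac{5 G}{9}$
$R = -70$ ($R = - 7 - \frac{5}{2} \left(-4\right) = - 7 \left(-5\right) \frac{1}{2} \left(-4\right) = - 7 \left(\left(- \frac{5}{2}\right) \left(-4\right)\right) = \left(-7\right) 10 = -70$)
$S{\left(p \right)} = \frac{1}{3} - p$ ($S{\left(p \right)} = \left(- \frac{7}{9} + \frac{5}{9} \cdot 2\right) - p = \left(- \frac{7}{9} + \frac{10}{9}\right) - p = \frac{1}{3} - p$)
$-158 + E S{\left(R \right)} = -158 - 145 \left(\frac{1}{3} - -70\right) = -158 - 145 \left(\frac{1}{3} + 70\right) = -158 - \frac{30595}{3} = - \frac{31069}{3}$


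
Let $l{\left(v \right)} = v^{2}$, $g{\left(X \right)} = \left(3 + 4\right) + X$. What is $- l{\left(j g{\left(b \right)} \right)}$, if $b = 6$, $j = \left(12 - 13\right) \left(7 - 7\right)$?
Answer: $0$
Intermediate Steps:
$j = 0$ ($j = \left(-1\right) 0 = 0$)
$g{\left(X \right)} = 7 + X$
$- l{\left(j g{\left(b \right)} \right)} = - \left(0 \left(7 + 6\right)\right)^{2} = - \left(0 \cdot 13\right)^{2} = - 0^{2} = \left(-1\right) 0 = 0$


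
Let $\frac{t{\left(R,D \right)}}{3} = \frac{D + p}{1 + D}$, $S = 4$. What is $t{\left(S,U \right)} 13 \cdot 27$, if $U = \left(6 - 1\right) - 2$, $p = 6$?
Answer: $\frac{9477}{4} \approx 2369.3$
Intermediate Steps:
$U = 3$ ($U = 5 - 2 = 3$)
$t{\left(R,D \right)} = \frac{3 \left(6 + D\right)}{1 + D}$ ($t{\left(R,D \right)} = 3 \frac{D + 6}{1 + D} = 3 \frac{6 + D}{1 + D} = \frac{3 \left(6 + D\right)}{1 + D}$)
$t{\left(S,U \right)} 13 \cdot 27 = \frac{3 \left(6 + 3\right)}{1 + 3} \cdot 13 \cdot 27 = 3 \cdot \frac{1}{4} \cdot 9 \cdot 13 \cdot 27 = \frac{27}{4} \cdot 13 \cdot 27 = \frac{351}{4} \cdot 27 = \frac{9477}{4}$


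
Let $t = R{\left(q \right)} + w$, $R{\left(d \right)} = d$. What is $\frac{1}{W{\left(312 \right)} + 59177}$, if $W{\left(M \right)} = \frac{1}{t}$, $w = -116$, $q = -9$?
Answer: $\frac{125}{7397124} \approx 1.6898 \cdot 10^{-5}$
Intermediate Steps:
$t = -125$ ($t = -9 - 116 = -125$)
$W{\left(M \right)} = - \frac{1}{125}$ ($W{\left(M \right)} = \frac{1}{-125} = - \frac{1}{125}$)
$\frac{1}{W{\left(312 \right)} + 59177} = \frac{1}{- \frac{1}{125} + 59177} = \frac{1}{\frac{7397124}{125}} = \frac{125}{7397124}$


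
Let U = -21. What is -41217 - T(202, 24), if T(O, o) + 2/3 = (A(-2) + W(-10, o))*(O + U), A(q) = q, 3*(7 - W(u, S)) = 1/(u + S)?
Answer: -1768915/42 ≈ -42117.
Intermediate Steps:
W(u, S) = 7 - 1/(3*(S + u)) (W(u, S) = 7 - 1/(3*(u + S)) = 7 - 1/(3*(S + u)))
T(O, o) = -⅔ + (-21 + O)*(-2 + (-211/3 + 7*o)/(-10 + o)) (T(O, o) = -⅔ + (-2 + (-⅓ + 7*o + 7*(-10))/(o - 10))*(O - 21) = -⅔ + (-2 + (-⅓ + 7*o - 70)/(-10 + o))*(-21 + O) = -⅔ + (-2 + (-211/3 + 7*o)/(-10 + o))*(-21 + O) = -⅔ + (-21 + O)*(-2 + (-211/3 + 7*o)/(-10 + o)))
-41217 - T(202, 24) = -41217 - (3191 - 317*24 - 151*202 + 15*202*24)/(3*(-10 + 24)) = -41217 - (3191 - 7608 - 30502 + 72720)/(3*14) = -41217 - 37801/(3*14) = -41217 - 1*37801/42 = -41217 - 37801/42 = -1768915/42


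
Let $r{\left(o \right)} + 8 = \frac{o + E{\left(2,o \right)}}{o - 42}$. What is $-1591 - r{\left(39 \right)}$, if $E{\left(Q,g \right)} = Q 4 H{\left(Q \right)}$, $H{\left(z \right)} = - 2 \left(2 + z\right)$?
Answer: $- \frac{4774}{3} \approx -1591.3$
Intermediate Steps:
$H{\left(z \right)} = -4 - 2 z$
$E{\left(Q,g \right)} = 4 Q \left(-4 - 2 Q\right)$ ($E{\left(Q,g \right)} = Q 4 \left(-4 - 2 Q\right) = 4 Q \left(-4 - 2 Q\right)$)
$r{\left(o \right)} = -8 + \frac{-64 + o}{-42 + o}$ ($r{\left(o \right)} = -8 + \frac{o - 16 \left(2 + 2\right)}{o - 42} = -8 + \frac{o - 16 \cdot 4}{-42 + o} = -8 + \frac{o - 64}{-42 + o} = -8 + \frac{-64 + o}{-42 + o}$)
$-1591 - r{\left(39 \right)} = -1591 - \frac{272 - 273}{-42 + 39} = -1591 - \frac{272 - 273}{-3} = -1591 - \left(- \frac{1}{3}\right) \left(-1\right) = -1591 - \frac{1}{3} = - \frac{4774}{3}$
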